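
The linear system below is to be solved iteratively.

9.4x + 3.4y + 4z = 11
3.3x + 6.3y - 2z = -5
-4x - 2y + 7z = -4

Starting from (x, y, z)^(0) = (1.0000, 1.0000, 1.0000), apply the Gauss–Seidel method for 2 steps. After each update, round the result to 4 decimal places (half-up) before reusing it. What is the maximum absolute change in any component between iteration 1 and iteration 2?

Iteration 1:
  x = (11 - (3.4)·1.0000 - (4)·1.0000) / (9.4) = 0.3830
  y = (-5 - (3.3)·0.3830 - (-2)·1.0000) / (6.3) = -0.6768
  z = (-4 - (-4)·0.3830 - (-2)·-0.6768) / (7) = -0.5459
Iteration 2:
  x = (11 - (3.4)·-0.6768 - (4)·-0.5459) / (9.4) = 1.6473
  y = (-5 - (3.3)·1.6473 - (-2)·-0.5459) / (6.3) = -1.8298
  z = (-4 - (-4)·1.6473 - (-2)·-1.8298) / (7) = -0.1529
Change: (1.2643, -1.1530, 0.3930) → max |·| = 1.2643

1.2643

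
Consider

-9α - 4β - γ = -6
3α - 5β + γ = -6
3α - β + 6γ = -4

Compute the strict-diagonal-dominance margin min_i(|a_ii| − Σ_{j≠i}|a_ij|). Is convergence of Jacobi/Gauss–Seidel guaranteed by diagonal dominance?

row 1: |-9| − (4+1) = 4
row 2: |-5| − (3+1) = 1
row 3: |6| − (3+1) = 2
minimum over rows = 1 → strictly diagonally dominant (convergence guaranteed)

1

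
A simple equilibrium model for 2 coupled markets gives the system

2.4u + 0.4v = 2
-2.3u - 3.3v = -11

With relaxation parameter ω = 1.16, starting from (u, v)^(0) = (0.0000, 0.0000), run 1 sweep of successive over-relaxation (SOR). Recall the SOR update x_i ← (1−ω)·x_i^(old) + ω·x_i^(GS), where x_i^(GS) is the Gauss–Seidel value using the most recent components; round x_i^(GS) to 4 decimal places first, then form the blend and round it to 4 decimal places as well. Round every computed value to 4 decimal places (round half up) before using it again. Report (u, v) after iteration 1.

(0.9666, 3.0851)

Iteration 1:
  u: GS value = (2 - (0.4)·0.0000) / (2.4) = 0.8333;  u ← (1−ω)·0.0000 + ω·0.8333 = 0.9666
  v: GS value = (-11 - (-2.3)·0.9666) / (-3.3) = 2.6596;  v ← (1−ω)·0.0000 + ω·2.6596 = 3.0851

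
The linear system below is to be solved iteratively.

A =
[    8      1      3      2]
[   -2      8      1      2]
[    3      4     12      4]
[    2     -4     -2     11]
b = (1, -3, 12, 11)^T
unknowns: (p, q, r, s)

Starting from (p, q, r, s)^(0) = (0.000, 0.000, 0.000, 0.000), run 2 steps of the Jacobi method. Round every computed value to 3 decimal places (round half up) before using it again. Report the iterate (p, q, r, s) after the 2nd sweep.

(-0.453, -0.719, 0.760, 1.023)

Iteration 1:
  p = (1 - (1)·0.000 - (3)·0.000 - (2)·0.000) / (8) = 0.125
  q = (-3 - (-2)·0.000 - (1)·0.000 - (2)·0.000) / (8) = -0.375
  r = (12 - (3)·0.000 - (4)·0.000 - (4)·0.000) / (12) = 1.000
  s = (11 - (2)·0.000 - (-4)·0.000 - (-2)·0.000) / (11) = 1.000
Iteration 2:
  p = (1 - (1)·-0.375 - (3)·1.000 - (2)·1.000) / (8) = -0.453
  q = (-3 - (-2)·0.125 - (1)·1.000 - (2)·1.000) / (8) = -0.719
  r = (12 - (3)·0.125 - (4)·-0.375 - (4)·1.000) / (12) = 0.760
  s = (11 - (2)·0.125 - (-4)·-0.375 - (-2)·1.000) / (11) = 1.023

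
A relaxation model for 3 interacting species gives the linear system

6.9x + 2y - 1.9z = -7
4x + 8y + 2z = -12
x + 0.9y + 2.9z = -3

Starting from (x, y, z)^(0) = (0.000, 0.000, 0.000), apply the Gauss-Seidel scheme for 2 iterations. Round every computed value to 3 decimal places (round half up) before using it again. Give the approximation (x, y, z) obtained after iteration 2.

(-0.830, -0.991, -0.441)

Iteration 1:
  x = (-7 - (2)·0.000 - (-1.9)·0.000) / (6.9) = -1.014
  y = (-12 - (4)·-1.014 - (2)·0.000) / (8) = -0.993
  z = (-3 - (1)·-1.014 - (0.9)·-0.993) / (2.9) = -0.377
Iteration 2:
  x = (-7 - (2)·-0.993 - (-1.9)·-0.377) / (6.9) = -0.830
  y = (-12 - (4)·-0.830 - (2)·-0.377) / (8) = -0.991
  z = (-3 - (1)·-0.830 - (0.9)·-0.991) / (2.9) = -0.441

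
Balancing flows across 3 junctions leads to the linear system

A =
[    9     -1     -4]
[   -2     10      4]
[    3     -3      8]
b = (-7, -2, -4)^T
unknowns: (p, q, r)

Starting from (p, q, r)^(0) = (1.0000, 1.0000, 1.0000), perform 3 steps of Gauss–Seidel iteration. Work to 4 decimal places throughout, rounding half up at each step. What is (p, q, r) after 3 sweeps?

(-0.8555, -0.3176, -0.2983)

Iteration 1:
  p = (-7 - (-1)·1.0000 - (-4)·1.0000) / (9) = -0.2222
  q = (-2 - (-2)·-0.2222 - (4)·1.0000) / (10) = -0.6444
  r = (-4 - (3)·-0.2222 - (-3)·-0.6444) / (8) = -0.6583
Iteration 2:
  p = (-7 - (-1)·-0.6444 - (-4)·-0.6583) / (9) = -1.1420
  q = (-2 - (-2)·-1.1420 - (4)·-0.6583) / (10) = -0.1651
  r = (-4 - (3)·-1.1420 - (-3)·-0.1651) / (8) = -0.1337
Iteration 3:
  p = (-7 - (-1)·-0.1651 - (-4)·-0.1337) / (9) = -0.8555
  q = (-2 - (-2)·-0.8555 - (4)·-0.1337) / (10) = -0.3176
  r = (-4 - (3)·-0.8555 - (-3)·-0.3176) / (8) = -0.2983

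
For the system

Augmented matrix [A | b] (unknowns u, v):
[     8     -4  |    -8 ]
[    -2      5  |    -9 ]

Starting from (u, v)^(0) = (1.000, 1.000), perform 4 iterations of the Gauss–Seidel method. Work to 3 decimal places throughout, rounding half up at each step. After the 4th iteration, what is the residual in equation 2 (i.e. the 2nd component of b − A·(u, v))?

Iteration 1:
  u = (-8 - (-4)·1.000) / (8) = -0.500
  v = (-9 - (-2)·-0.500) / (5) = -2.000
Iteration 2:
  u = (-8 - (-4)·-2.000) / (8) = -2.000
  v = (-9 - (-2)·-2.000) / (5) = -2.600
Iteration 3:
  u = (-8 - (-4)·-2.600) / (8) = -2.300
  v = (-9 - (-2)·-2.300) / (5) = -2.720
Iteration 4:
  u = (-8 - (-4)·-2.720) / (8) = -2.360
  v = (-9 - (-2)·-2.360) / (5) = -2.744
Residual b − A·x = (-0.096, 0.000)

0.000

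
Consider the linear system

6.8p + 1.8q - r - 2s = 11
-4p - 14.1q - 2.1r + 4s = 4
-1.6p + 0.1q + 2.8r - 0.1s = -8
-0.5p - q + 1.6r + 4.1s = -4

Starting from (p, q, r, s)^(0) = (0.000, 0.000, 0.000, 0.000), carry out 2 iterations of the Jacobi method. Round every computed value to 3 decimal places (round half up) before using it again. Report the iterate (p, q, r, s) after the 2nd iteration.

Iteration 1:
  p = (11 - (1.8)·0.000 - (-1)·0.000 - (-2)·0.000) / (6.8) = 1.618
  q = (4 - (-4)·0.000 - (-2.1)·0.000 - (4)·0.000) / (-14.1) = -0.284
  r = (-8 - (-1.6)·0.000 - (0.1)·0.000 - (-0.1)·0.000) / (2.8) = -2.857
  s = (-4 - (-0.5)·0.000 - (-1)·0.000 - (1.6)·0.000) / (4.1) = -0.976
Iteration 2:
  p = (11 - (1.8)·-0.284 - (-1)·-2.857 - (-2)·-0.976) / (6.8) = 0.986
  q = (4 - (-4)·1.618 - (-2.1)·-2.857 - (4)·-0.976) / (-14.1) = -0.594
  r = (-8 - (-1.6)·1.618 - (0.1)·-0.284 - (-0.1)·-0.976) / (2.8) = -1.957
  s = (-4 - (-0.5)·1.618 - (-1)·-0.284 - (1.6)·-2.857) / (4.1) = 0.267

(0.986, -0.594, -1.957, 0.267)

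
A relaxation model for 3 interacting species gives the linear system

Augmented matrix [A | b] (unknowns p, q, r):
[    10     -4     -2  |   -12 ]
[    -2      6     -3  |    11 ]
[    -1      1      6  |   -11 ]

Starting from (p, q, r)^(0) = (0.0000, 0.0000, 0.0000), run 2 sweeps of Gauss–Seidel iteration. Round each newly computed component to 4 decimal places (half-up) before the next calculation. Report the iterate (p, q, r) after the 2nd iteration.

Iteration 1:
  p = (-12 - (-4)·0.0000 - (-2)·0.0000) / (10) = -1.2000
  q = (11 - (-2)·-1.2000 - (-3)·0.0000) / (6) = 1.4333
  r = (-11 - (-1)·-1.2000 - (1)·1.4333) / (6) = -2.2722
Iteration 2:
  p = (-12 - (-4)·1.4333 - (-2)·-2.2722) / (10) = -1.0811
  q = (11 - (-2)·-1.0811 - (-3)·-2.2722) / (6) = 0.3369
  r = (-11 - (-1)·-1.0811 - (1)·0.3369) / (6) = -2.0697

(-1.0811, 0.3369, -2.0697)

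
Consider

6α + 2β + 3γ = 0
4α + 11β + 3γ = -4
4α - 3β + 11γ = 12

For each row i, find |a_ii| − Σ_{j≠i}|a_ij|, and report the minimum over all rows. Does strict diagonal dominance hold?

1

row 1: |6| − (2+3) = 1
row 2: |11| − (4+3) = 4
row 3: |11| − (4+3) = 4
minimum over rows = 1 → strictly diagonally dominant (convergence guaranteed)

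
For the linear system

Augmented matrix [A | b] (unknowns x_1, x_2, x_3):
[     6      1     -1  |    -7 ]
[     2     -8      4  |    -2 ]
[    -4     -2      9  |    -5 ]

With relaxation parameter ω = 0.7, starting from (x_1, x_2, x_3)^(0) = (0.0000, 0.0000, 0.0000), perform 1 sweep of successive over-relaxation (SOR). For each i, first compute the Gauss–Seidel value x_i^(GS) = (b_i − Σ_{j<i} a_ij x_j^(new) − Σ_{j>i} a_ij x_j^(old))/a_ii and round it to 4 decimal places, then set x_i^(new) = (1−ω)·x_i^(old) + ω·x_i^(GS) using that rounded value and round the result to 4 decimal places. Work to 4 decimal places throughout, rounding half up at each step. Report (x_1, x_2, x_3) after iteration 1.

Iteration 1:
  x_1: GS value = (-7 - (1)·0.0000 - (-1)·0.0000) / (6) = -1.1667;  x_1 ← (1−ω)·0.0000 + ω·-1.1667 = -0.8167
  x_2: GS value = (-2 - (2)·-0.8167 - (4)·0.0000) / (-8) = 0.0458;  x_2 ← (1−ω)·0.0000 + ω·0.0458 = 0.0321
  x_3: GS value = (-5 - (-4)·-0.8167 - (-2)·0.0321) / (9) = -0.9114;  x_3 ← (1−ω)·0.0000 + ω·-0.9114 = -0.6380

(-0.8167, 0.0321, -0.6380)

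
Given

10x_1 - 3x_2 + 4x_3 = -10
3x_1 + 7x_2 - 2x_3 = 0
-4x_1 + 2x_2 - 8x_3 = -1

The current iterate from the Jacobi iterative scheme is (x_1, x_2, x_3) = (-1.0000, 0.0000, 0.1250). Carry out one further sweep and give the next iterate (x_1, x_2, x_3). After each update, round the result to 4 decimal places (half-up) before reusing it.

One sweep:
  x_1 = (-10 - (-3)·0.0000 - (4)·0.1250) / (10) = -1.0500
  x_2 = (0 - (3)·-1.0000 - (-2)·0.1250) / (7) = 0.4643
  x_3 = (-1 - (-4)·-1.0000 - (2)·0.0000) / (-8) = 0.6250

(-1.0500, 0.4643, 0.6250)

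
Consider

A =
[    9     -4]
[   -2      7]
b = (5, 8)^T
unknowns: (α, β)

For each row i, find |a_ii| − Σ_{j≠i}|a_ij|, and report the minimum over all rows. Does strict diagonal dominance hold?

5

row 1: |9| − (4) = 5
row 2: |7| − (2) = 5
minimum over rows = 5 → strictly diagonally dominant (convergence guaranteed)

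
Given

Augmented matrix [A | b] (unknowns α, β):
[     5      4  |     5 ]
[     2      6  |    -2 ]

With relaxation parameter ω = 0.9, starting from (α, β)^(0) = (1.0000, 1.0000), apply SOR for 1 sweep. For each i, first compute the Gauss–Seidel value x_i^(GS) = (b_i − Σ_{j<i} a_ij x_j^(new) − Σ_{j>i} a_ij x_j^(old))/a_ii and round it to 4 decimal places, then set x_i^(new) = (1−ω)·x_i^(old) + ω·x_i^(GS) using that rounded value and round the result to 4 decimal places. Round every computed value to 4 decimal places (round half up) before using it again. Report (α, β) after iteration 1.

Iteration 1:
  α: GS value = (5 - (4)·1.0000) / (5) = 0.2000;  α ← (1−ω)·1.0000 + ω·0.2000 = 0.2800
  β: GS value = (-2 - (2)·0.2800) / (6) = -0.4267;  β ← (1−ω)·1.0000 + ω·-0.4267 = -0.2840

(0.2800, -0.2840)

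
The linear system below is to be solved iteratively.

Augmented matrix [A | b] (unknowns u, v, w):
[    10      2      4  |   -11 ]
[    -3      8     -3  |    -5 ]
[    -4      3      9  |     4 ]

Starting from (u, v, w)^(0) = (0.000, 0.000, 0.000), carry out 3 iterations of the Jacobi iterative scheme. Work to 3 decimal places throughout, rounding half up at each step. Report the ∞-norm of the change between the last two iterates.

Iteration 1:
  u = (-11 - (2)·0.000 - (4)·0.000) / (10) = -1.100
  v = (-5 - (-3)·0.000 - (-3)·0.000) / (8) = -0.625
  w = (4 - (-4)·0.000 - (3)·0.000) / (9) = 0.444
Iteration 2:
  u = (-11 - (2)·-0.625 - (4)·0.444) / (10) = -1.153
  v = (-5 - (-3)·-1.100 - (-3)·0.444) / (8) = -0.871
  w = (4 - (-4)·-1.100 - (3)·-0.625) / (9) = 0.164
Iteration 3:
  u = (-11 - (2)·-0.871 - (4)·0.164) / (10) = -0.991
  v = (-5 - (-3)·-1.153 - (-3)·0.164) / (8) = -0.996
  w = (4 - (-4)·-1.153 - (3)·-0.871) / (9) = 0.222
Change: (0.162, -0.125, 0.058) → max |·| = 0.162

0.162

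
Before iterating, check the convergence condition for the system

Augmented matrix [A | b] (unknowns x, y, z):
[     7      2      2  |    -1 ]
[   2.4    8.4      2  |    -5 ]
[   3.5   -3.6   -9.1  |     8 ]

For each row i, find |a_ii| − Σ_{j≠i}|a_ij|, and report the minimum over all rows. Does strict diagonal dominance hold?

row 1: |7| − (2+2) = 3
row 2: |8.4| − (2.4+2) = 4
row 3: |-9.1| − (3.5+3.6) = 2
minimum over rows = 2 → strictly diagonally dominant (convergence guaranteed)

2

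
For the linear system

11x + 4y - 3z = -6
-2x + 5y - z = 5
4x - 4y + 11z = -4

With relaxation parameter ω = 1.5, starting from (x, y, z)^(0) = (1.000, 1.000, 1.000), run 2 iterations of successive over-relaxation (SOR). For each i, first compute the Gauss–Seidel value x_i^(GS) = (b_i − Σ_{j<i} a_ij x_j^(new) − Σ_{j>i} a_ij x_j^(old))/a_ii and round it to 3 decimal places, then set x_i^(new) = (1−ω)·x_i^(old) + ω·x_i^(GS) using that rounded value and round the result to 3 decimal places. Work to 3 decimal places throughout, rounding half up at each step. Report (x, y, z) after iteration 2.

Iteration 1:
  x: GS value = (-6 - (4)·1.000 - (-3)·1.000) / (11) = -0.636;  x ← (1−ω)·1.000 + ω·-0.636 = -1.454
  y: GS value = (5 - (-2)·-1.454 - (-1)·1.000) / (5) = 0.618;  y ← (1−ω)·1.000 + ω·0.618 = 0.427
  z: GS value = (-4 - (4)·-1.454 - (-4)·0.427) / (11) = 0.320;  z ← (1−ω)·1.000 + ω·0.320 = -0.020
Iteration 2:
  x: GS value = (-6 - (4)·0.427 - (-3)·-0.020) / (11) = -0.706;  x ← (1−ω)·-1.454 + ω·-0.706 = -0.332
  y: GS value = (5 - (-2)·-0.332 - (-1)·-0.020) / (5) = 0.863;  y ← (1−ω)·0.427 + ω·0.863 = 1.081
  z: GS value = (-4 - (4)·-0.332 - (-4)·1.081) / (11) = 0.150;  z ← (1−ω)·-0.020 + ω·0.150 = 0.235

(-0.332, 1.081, 0.235)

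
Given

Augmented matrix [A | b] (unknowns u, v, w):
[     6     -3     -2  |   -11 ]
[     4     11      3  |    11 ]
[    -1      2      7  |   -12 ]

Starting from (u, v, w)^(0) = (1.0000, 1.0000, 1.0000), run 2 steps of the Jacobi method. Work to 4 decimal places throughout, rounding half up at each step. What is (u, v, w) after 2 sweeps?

Iteration 1:
  u = (-11 - (-3)·1.0000 - (-2)·1.0000) / (6) = -1.0000
  v = (11 - (4)·1.0000 - (3)·1.0000) / (11) = 0.3636
  w = (-12 - (-1)·1.0000 - (2)·1.0000) / (7) = -1.8571
Iteration 2:
  u = (-11 - (-3)·0.3636 - (-2)·-1.8571) / (6) = -2.2706
  v = (11 - (4)·-1.0000 - (3)·-1.8571) / (11) = 1.8701
  w = (-12 - (-1)·-1.0000 - (2)·0.3636) / (7) = -1.9610

(-2.2706, 1.8701, -1.9610)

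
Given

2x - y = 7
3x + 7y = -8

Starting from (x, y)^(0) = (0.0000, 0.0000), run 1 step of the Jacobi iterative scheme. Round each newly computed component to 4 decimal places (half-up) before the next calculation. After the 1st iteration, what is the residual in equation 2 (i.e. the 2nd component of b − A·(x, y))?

Iteration 1:
  x = (7 - (-1)·0.0000) / (2) = 3.5000
  y = (-8 - (3)·0.0000) / (7) = -1.1429
Residual b − A·x = (-1.1429, -10.4997)

-10.4997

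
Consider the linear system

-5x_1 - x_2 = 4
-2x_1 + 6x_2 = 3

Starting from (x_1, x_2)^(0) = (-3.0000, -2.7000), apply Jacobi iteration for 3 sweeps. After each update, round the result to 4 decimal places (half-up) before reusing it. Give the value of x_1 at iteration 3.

Iteration 1:
  x_1 = (4 - (-1)·-2.7000) / (-5) = -0.2600
  x_2 = (3 - (-2)·-3.0000) / (6) = -0.5000
Iteration 2:
  x_1 = (4 - (-1)·-0.5000) / (-5) = -0.7000
  x_2 = (3 - (-2)·-0.2600) / (6) = 0.4133
Iteration 3:
  x_1 = (4 - (-1)·0.4133) / (-5) = -0.8827
  x_2 = (3 - (-2)·-0.7000) / (6) = 0.2667

-0.8827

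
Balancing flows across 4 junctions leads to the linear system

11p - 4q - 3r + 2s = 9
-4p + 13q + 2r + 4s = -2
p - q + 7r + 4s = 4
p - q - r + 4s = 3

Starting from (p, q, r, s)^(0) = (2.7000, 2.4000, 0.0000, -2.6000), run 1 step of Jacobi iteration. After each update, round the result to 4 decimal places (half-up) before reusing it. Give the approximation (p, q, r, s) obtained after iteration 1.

(2.1636, 1.4769, 2.0143, 0.6750)

Iteration 1:
  p = (9 - (-4)·2.4000 - (-3)·0.0000 - (2)·-2.6000) / (11) = 2.1636
  q = (-2 - (-4)·2.7000 - (2)·0.0000 - (4)·-2.6000) / (13) = 1.4769
  r = (4 - (1)·2.7000 - (-1)·2.4000 - (4)·-2.6000) / (7) = 2.0143
  s = (3 - (1)·2.7000 - (-1)·2.4000 - (-1)·0.0000) / (4) = 0.6750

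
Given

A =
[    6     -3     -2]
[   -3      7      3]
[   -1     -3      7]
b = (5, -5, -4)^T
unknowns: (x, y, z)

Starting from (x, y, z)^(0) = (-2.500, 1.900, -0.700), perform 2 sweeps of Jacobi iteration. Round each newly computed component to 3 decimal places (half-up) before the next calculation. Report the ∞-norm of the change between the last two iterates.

1.498

Iteration 1:
  x = (5 - (-3)·1.900 - (-2)·-0.700) / (6) = 1.550
  y = (-5 - (-3)·-2.500 - (3)·-0.700) / (7) = -1.486
  z = (-4 - (-1)·-2.500 - (-3)·1.900) / (7) = -0.114
Iteration 2:
  x = (5 - (-3)·-1.486 - (-2)·-0.114) / (6) = 0.052
  y = (-5 - (-3)·1.550 - (3)·-0.114) / (7) = -0.001
  z = (-4 - (-1)·1.550 - (-3)·-1.486) / (7) = -0.987
Change: (-1.498, 1.485, -0.873) → max |·| = 1.498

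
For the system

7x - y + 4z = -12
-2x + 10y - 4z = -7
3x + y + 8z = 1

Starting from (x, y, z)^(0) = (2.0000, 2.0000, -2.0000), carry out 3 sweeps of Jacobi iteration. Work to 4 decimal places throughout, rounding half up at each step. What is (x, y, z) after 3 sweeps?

(-2.0836, -0.8264, 0.7777)

Iteration 1:
  x = (-12 - (-1)·2.0000 - (4)·-2.0000) / (7) = -0.2857
  y = (-7 - (-2)·2.0000 - (-4)·-2.0000) / (10) = -1.1000
  z = (1 - (3)·2.0000 - (1)·2.0000) / (8) = -0.8750
Iteration 2:
  x = (-12 - (-1)·-1.1000 - (4)·-0.8750) / (7) = -1.3714
  y = (-7 - (-2)·-0.2857 - (-4)·-0.8750) / (10) = -1.1071
  z = (1 - (3)·-0.2857 - (1)·-1.1000) / (8) = 0.3696
Iteration 3:
  x = (-12 - (-1)·-1.1071 - (4)·0.3696) / (7) = -2.0836
  y = (-7 - (-2)·-1.3714 - (-4)·0.3696) / (10) = -0.8264
  z = (1 - (3)·-1.3714 - (1)·-1.1071) / (8) = 0.7777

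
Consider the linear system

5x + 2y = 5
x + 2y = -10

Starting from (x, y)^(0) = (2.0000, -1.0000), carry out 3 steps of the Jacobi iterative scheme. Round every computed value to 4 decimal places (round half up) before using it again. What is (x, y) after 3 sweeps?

Iteration 1:
  x = (5 - (2)·-1.0000) / (5) = 1.4000
  y = (-10 - (1)·2.0000) / (2) = -6.0000
Iteration 2:
  x = (5 - (2)·-6.0000) / (5) = 3.4000
  y = (-10 - (1)·1.4000) / (2) = -5.7000
Iteration 3:
  x = (5 - (2)·-5.7000) / (5) = 3.2800
  y = (-10 - (1)·3.4000) / (2) = -6.7000

(3.2800, -6.7000)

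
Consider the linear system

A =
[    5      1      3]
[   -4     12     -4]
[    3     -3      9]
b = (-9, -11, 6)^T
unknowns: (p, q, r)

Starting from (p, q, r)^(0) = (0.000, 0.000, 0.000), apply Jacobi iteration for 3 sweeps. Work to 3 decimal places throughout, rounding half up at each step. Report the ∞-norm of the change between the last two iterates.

Iteration 1:
  p = (-9 - (1)·0.000 - (3)·0.000) / (5) = -1.800
  q = (-11 - (-4)·0.000 - (-4)·0.000) / (12) = -0.917
  r = (6 - (3)·0.000 - (-3)·0.000) / (9) = 0.667
Iteration 2:
  p = (-9 - (1)·-0.917 - (3)·0.667) / (5) = -2.017
  q = (-11 - (-4)·-1.800 - (-4)·0.667) / (12) = -1.294
  r = (6 - (3)·-1.800 - (-3)·-0.917) / (9) = 0.961
Iteration 3:
  p = (-9 - (1)·-1.294 - (3)·0.961) / (5) = -2.118
  q = (-11 - (-4)·-2.017 - (-4)·0.961) / (12) = -1.269
  r = (6 - (3)·-2.017 - (-3)·-1.294) / (9) = 0.908
Change: (-0.101, 0.025, -0.053) → max |·| = 0.101

0.101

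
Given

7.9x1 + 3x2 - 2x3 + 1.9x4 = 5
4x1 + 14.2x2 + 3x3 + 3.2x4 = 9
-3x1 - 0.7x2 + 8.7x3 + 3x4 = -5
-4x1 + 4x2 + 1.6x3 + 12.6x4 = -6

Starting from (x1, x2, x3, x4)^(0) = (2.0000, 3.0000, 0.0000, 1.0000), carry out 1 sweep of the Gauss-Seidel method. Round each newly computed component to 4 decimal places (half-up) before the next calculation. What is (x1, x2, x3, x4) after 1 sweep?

(-0.7468, 0.6188, -1.1273, -0.7666)

Iteration 1:
  x1 = (5 - (3)·3.0000 - (-2)·0.0000 - (1.9)·1.0000) / (7.9) = -0.7468
  x2 = (9 - (4)·-0.7468 - (3)·0.0000 - (3.2)·1.0000) / (14.2) = 0.6188
  x3 = (-5 - (-3)·-0.7468 - (-0.7)·0.6188 - (3)·1.0000) / (8.7) = -1.1273
  x4 = (-6 - (-4)·-0.7468 - (4)·0.6188 - (1.6)·-1.1273) / (12.6) = -0.7666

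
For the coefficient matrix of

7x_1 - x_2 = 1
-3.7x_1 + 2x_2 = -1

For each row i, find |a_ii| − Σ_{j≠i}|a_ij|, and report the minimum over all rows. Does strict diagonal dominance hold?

-1.7

row 1: |7| − (1) = 6
row 2: |2| − (3.7) = -1.7
minimum over rows = -1.7 → not strictly diagonally dominant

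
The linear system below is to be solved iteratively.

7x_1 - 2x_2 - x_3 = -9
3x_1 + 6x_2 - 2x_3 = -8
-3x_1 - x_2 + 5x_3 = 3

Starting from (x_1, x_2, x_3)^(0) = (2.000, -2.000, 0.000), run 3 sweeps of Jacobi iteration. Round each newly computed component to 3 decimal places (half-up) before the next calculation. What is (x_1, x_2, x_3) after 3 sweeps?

(-1.408, -0.784, -0.439)

Iteration 1:
  x_1 = (-9 - (-2)·-2.000 - (-1)·0.000) / (7) = -1.857
  x_2 = (-8 - (3)·2.000 - (-2)·0.000) / (6) = -2.333
  x_3 = (3 - (-3)·2.000 - (-1)·-2.000) / (5) = 1.400
Iteration 2:
  x_1 = (-9 - (-2)·-2.333 - (-1)·1.400) / (7) = -1.752
  x_2 = (-8 - (3)·-1.857 - (-2)·1.400) / (6) = 0.062
  x_3 = (3 - (-3)·-1.857 - (-1)·-2.333) / (5) = -0.981
Iteration 3:
  x_1 = (-9 - (-2)·0.062 - (-1)·-0.981) / (7) = -1.408
  x_2 = (-8 - (3)·-1.752 - (-2)·-0.981) / (6) = -0.784
  x_3 = (3 - (-3)·-1.752 - (-1)·0.062) / (5) = -0.439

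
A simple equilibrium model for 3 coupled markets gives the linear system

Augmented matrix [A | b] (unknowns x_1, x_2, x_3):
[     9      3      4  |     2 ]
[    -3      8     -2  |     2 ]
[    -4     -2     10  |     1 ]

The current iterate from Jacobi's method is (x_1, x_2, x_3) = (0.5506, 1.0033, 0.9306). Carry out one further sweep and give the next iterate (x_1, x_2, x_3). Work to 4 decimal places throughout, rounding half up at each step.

One sweep:
  x_1 = (2 - (3)·1.0033 - (4)·0.9306) / (9) = -0.5258
  x_2 = (2 - (-3)·0.5506 - (-2)·0.9306) / (8) = 0.6891
  x_3 = (1 - (-4)·0.5506 - (-2)·1.0033) / (10) = 0.5209

(-0.5258, 0.6891, 0.5209)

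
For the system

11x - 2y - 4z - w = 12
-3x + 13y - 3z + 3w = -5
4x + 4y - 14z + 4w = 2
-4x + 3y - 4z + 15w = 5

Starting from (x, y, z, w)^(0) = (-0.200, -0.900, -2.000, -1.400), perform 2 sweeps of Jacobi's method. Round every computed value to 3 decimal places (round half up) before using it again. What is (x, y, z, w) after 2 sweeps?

(0.669, -0.549, -0.305, 0.238)

Iteration 1:
  x = (12 - (-2)·-0.900 - (-4)·-2.000 - (-1)·-1.400) / (11) = 0.073
  y = (-5 - (-3)·-0.200 - (-3)·-2.000 - (3)·-1.400) / (13) = -0.569
  z = (2 - (4)·-0.200 - (4)·-0.900 - (4)·-1.400) / (-14) = -0.857
  w = (5 - (-4)·-0.200 - (3)·-0.900 - (-4)·-2.000) / (15) = -0.073
Iteration 2:
  x = (12 - (-2)·-0.569 - (-4)·-0.857 - (-1)·-0.073) / (11) = 0.669
  y = (-5 - (-3)·0.073 - (-3)·-0.857 - (3)·-0.073) / (13) = -0.549
  z = (2 - (4)·0.073 - (4)·-0.569 - (4)·-0.073) / (-14) = -0.305
  w = (5 - (-4)·0.073 - (3)·-0.569 - (-4)·-0.857) / (15) = 0.238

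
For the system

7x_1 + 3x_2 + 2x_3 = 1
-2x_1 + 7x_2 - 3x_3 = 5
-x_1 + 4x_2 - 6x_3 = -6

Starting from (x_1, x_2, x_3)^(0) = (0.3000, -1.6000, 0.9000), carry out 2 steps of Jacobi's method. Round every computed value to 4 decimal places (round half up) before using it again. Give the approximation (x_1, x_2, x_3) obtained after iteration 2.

(-0.3320, 0.8275, 1.6952)

Iteration 1:
  x_1 = (1 - (3)·-1.6000 - (2)·0.9000) / (7) = 0.5714
  x_2 = (5 - (-2)·0.3000 - (-3)·0.9000) / (7) = 1.1857
  x_3 = (-6 - (-1)·0.3000 - (4)·-1.6000) / (-6) = -0.1167
Iteration 2:
  x_1 = (1 - (3)·1.1857 - (2)·-0.1167) / (7) = -0.3320
  x_2 = (5 - (-2)·0.5714 - (-3)·-0.1167) / (7) = 0.8275
  x_3 = (-6 - (-1)·0.5714 - (4)·1.1857) / (-6) = 1.6952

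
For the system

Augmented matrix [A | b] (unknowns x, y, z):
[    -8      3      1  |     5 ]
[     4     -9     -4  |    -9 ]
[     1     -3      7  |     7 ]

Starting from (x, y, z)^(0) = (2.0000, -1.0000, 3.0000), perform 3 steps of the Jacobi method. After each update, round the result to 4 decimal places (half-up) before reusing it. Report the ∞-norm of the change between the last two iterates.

0.3544

Iteration 1:
  x = (5 - (3)·-1.0000 - (1)·3.0000) / (-8) = -0.6250
  y = (-9 - (4)·2.0000 - (-4)·3.0000) / (-9) = 0.5556
  z = (7 - (1)·2.0000 - (-3)·-1.0000) / (7) = 0.2857
Iteration 2:
  x = (5 - (3)·0.5556 - (1)·0.2857) / (-8) = -0.3809
  y = (-9 - (4)·-0.6250 - (-4)·0.2857) / (-9) = 0.5952
  z = (7 - (1)·-0.6250 - (-3)·0.5556) / (7) = 1.3274
Iteration 3:
  x = (5 - (3)·0.5952 - (1)·1.3274) / (-8) = -0.2359
  y = (-9 - (4)·-0.3809 - (-4)·1.3274) / (-9) = 0.2408
  z = (7 - (1)·-0.3809 - (-3)·0.5952) / (7) = 1.3095
Change: (0.1450, -0.3544, -0.0179) → max |·| = 0.3544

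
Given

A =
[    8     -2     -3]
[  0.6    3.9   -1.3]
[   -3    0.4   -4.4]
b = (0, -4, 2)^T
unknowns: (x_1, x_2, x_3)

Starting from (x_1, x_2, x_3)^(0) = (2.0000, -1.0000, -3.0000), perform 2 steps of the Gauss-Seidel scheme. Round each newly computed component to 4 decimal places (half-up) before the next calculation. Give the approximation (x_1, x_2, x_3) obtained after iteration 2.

Iteration 1:
  x_1 = (0 - (-2)·-1.0000 - (-3)·-3.0000) / (8) = -1.3750
  x_2 = (-4 - (0.6)·-1.3750 - (-1.3)·-3.0000) / (3.9) = -1.8141
  x_3 = (2 - (-3)·-1.3750 - (0.4)·-1.8141) / (-4.4) = 0.3180
Iteration 2:
  x_1 = (0 - (-2)·-1.8141 - (-3)·0.3180) / (8) = -0.3343
  x_2 = (-4 - (0.6)·-0.3343 - (-1.3)·0.3180) / (3.9) = -0.8682
  x_3 = (2 - (-3)·-0.3343 - (0.4)·-0.8682) / (-4.4) = -0.3055

(-0.3343, -0.8682, -0.3055)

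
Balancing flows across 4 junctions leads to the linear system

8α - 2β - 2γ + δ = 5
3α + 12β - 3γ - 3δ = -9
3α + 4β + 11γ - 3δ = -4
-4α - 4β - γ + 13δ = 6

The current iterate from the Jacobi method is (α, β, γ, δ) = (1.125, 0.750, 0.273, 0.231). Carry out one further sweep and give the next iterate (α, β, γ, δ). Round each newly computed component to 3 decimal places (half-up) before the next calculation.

One sweep:
  α = (5 - (-2)·0.750 - (-2)·0.273 - (1)·0.231) / (8) = 0.852
  β = (-9 - (3)·1.125 - (-3)·0.273 - (-3)·0.231) / (12) = -0.905
  γ = (-4 - (3)·1.125 - (4)·0.750 - (-3)·0.231) / (11) = -0.880
  δ = (6 - (-4)·1.125 - (-4)·0.750 - (-1)·0.273) / (13) = 1.059

(0.852, -0.905, -0.880, 1.059)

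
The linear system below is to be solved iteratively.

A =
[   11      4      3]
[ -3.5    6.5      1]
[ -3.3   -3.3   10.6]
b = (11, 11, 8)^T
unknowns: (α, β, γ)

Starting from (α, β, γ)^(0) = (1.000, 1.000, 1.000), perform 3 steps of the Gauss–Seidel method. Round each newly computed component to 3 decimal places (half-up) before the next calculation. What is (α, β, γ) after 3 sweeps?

Iteration 1:
  α = (11 - (4)·1.000 - (3)·1.000) / (11) = 0.364
  β = (11 - (-3.5)·0.364 - (1)·1.000) / (6.5) = 1.734
  γ = (8 - (-3.3)·0.364 - (-3.3)·1.734) / (10.6) = 1.408
Iteration 2:
  α = (11 - (4)·1.734 - (3)·1.408) / (11) = -0.015
  β = (11 - (-3.5)·-0.015 - (1)·1.408) / (6.5) = 1.468
  γ = (8 - (-3.3)·-0.015 - (-3.3)·1.468) / (10.6) = 1.207
Iteration 3:
  α = (11 - (4)·1.468 - (3)·1.207) / (11) = 0.137
  β = (11 - (-3.5)·0.137 - (1)·1.207) / (6.5) = 1.580
  γ = (8 - (-3.3)·0.137 - (-3.3)·1.580) / (10.6) = 1.289

(0.137, 1.580, 1.289)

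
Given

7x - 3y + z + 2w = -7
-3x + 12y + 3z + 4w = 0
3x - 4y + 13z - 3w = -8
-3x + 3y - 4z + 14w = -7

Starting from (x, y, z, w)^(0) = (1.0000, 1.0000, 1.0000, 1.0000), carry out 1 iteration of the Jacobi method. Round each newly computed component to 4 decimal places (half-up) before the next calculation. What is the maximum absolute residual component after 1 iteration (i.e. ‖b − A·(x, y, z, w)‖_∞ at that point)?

7.2307

Iteration 1:
  x = (-7 - (-3)·1.0000 - (1)·1.0000 - (2)·1.0000) / (7) = -1.0000
  y = (0 - (-3)·1.0000 - (3)·1.0000 - (4)·1.0000) / (12) = -0.3333
  z = (-8 - (3)·1.0000 - (-4)·1.0000 - (-3)·1.0000) / (13) = -0.3077
  w = (-7 - (-3)·1.0000 - (3)·1.0000 - (-4)·1.0000) / (14) = -0.2143
Residual b − A·x = (-0.2636, 2.7799, -2.9760, -7.2307); ∞-norm = 7.2307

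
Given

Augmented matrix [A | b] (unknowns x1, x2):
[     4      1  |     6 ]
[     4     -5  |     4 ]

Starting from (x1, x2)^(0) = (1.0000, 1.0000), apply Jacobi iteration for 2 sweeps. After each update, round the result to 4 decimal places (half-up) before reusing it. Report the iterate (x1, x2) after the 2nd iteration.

(1.5000, 0.2000)

Iteration 1:
  x1 = (6 - (1)·1.0000) / (4) = 1.2500
  x2 = (4 - (4)·1.0000) / (-5) = 0.0000
Iteration 2:
  x1 = (6 - (1)·0.0000) / (4) = 1.5000
  x2 = (4 - (4)·1.2500) / (-5) = 0.2000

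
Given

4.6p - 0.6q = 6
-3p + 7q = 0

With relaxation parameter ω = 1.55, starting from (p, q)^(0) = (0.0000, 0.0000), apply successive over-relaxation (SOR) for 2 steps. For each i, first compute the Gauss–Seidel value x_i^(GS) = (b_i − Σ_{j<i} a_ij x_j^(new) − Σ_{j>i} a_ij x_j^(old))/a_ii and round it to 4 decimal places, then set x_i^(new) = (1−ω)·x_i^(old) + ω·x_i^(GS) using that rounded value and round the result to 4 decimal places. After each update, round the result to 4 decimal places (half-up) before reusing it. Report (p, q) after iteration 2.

(1.1813, 0.0462)

Iteration 1:
  p: GS value = (6 - (-0.6)·0.0000) / (4.6) = 1.3043;  p ← (1−ω)·0.0000 + ω·1.3043 = 2.0217
  q: GS value = (0 - (-3)·2.0217) / (7) = 0.8664;  q ← (1−ω)·0.0000 + ω·0.8664 = 1.3429
Iteration 2:
  p: GS value = (6 - (-0.6)·1.3429) / (4.6) = 1.4795;  p ← (1−ω)·2.0217 + ω·1.4795 = 1.1813
  q: GS value = (0 - (-3)·1.1813) / (7) = 0.5063;  q ← (1−ω)·1.3429 + ω·0.5063 = 0.0462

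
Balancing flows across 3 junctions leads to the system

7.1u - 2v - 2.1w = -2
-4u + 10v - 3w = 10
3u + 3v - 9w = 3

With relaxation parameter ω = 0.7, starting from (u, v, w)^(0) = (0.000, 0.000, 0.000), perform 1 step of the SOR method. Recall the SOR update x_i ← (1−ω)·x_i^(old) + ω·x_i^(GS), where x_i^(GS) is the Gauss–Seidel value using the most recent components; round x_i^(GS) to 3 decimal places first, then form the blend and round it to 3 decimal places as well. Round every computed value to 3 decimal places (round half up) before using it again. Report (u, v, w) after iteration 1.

Iteration 1:
  u: GS value = (-2 - (-2)·0.000 - (-2.1)·0.000) / (7.1) = -0.282;  u ← (1−ω)·0.000 + ω·-0.282 = -0.197
  v: GS value = (10 - (-4)·-0.197 - (-3)·0.000) / (10) = 0.921;  v ← (1−ω)·0.000 + ω·0.921 = 0.645
  w: GS value = (3 - (3)·-0.197 - (3)·0.645) / (-9) = -0.184;  w ← (1−ω)·0.000 + ω·-0.184 = -0.129

(-0.197, 0.645, -0.129)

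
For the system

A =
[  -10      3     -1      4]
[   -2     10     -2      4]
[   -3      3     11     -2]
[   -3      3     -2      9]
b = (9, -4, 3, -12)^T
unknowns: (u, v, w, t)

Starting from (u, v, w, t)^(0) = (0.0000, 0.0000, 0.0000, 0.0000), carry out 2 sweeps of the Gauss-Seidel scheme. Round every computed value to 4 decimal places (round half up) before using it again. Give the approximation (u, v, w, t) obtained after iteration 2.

(-1.6521, -0.1338, -0.3957, -1.9274)

Iteration 1:
  u = (9 - (3)·0.0000 - (-1)·0.0000 - (4)·0.0000) / (-10) = -0.9000
  v = (-4 - (-2)·-0.9000 - (-2)·0.0000 - (4)·0.0000) / (10) = -0.5800
  w = (3 - (-3)·-0.9000 - (3)·-0.5800 - (-2)·0.0000) / (11) = 0.1855
  t = (-12 - (-3)·-0.9000 - (3)·-0.5800 - (-2)·0.1855) / (9) = -1.3988
Iteration 2:
  u = (9 - (3)·-0.5800 - (-1)·0.1855 - (4)·-1.3988) / (-10) = -1.6521
  v = (-4 - (-2)·-1.6521 - (-2)·0.1855 - (4)·-1.3988) / (10) = -0.1338
  w = (3 - (-3)·-1.6521 - (3)·-0.1338 - (-2)·-1.3988) / (11) = -0.3957
  t = (-12 - (-3)·-1.6521 - (3)·-0.1338 - (-2)·-0.3957) / (9) = -1.9274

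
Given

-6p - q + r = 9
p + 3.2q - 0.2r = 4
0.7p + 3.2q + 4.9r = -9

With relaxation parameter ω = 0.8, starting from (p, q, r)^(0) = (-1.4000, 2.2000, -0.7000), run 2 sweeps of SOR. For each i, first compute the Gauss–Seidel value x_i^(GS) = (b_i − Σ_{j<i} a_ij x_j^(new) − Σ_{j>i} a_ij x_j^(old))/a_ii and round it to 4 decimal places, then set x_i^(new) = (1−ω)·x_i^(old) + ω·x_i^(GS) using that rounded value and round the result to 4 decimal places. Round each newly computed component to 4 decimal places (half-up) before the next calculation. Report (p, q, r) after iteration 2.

(-2.1394, 1.7905, -2.6351)

Iteration 1:
  p: GS value = (9 - (-1)·2.2000 - (1)·-0.7000) / (-6) = -1.9833;  p ← (1−ω)·-1.4000 + ω·-1.9833 = -1.8666
  q: GS value = (4 - (1)·-1.8666 - (-0.2)·-0.7000) / (3.2) = 1.7896;  q ← (1−ω)·2.2000 + ω·1.7896 = 1.8717
  r: GS value = (-9 - (0.7)·-1.8666 - (3.2)·1.8717) / (4.9) = -2.7924;  r ← (1−ω)·-0.7000 + ω·-2.7924 = -2.3739
Iteration 2:
  p: GS value = (9 - (-1)·1.8717 - (1)·-2.3739) / (-6) = -2.2076;  p ← (1−ω)·-1.8666 + ω·-2.2076 = -2.1394
  q: GS value = (4 - (1)·-2.1394 - (-0.2)·-2.3739) / (3.2) = 1.7702;  q ← (1−ω)·1.8717 + ω·1.7702 = 1.7905
  r: GS value = (-9 - (0.7)·-2.1394 - (3.2)·1.7905) / (4.9) = -2.7004;  r ← (1−ω)·-2.3739 + ω·-2.7004 = -2.6351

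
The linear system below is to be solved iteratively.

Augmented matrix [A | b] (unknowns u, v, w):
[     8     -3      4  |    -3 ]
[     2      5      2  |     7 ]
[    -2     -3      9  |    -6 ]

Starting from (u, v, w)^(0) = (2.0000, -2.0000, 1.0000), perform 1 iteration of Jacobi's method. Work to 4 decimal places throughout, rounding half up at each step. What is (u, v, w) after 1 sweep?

(-1.6250, 0.2000, -0.8889)

Iteration 1:
  u = (-3 - (-3)·-2.0000 - (4)·1.0000) / (8) = -1.6250
  v = (7 - (2)·2.0000 - (2)·1.0000) / (5) = 0.2000
  w = (-6 - (-2)·2.0000 - (-3)·-2.0000) / (9) = -0.8889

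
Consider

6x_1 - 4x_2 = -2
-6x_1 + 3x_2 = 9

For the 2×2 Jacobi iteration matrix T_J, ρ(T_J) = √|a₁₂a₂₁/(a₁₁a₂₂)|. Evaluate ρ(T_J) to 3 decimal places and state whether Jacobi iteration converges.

1.155

a₁₂a₂₁/(a₁₁a₂₂) = (-4)·(-6) / ((6)·(3)) = 1.333333
ρ = √|1.333333| = √1.333333 = 1.155
ρ > 1, so Jacobi diverges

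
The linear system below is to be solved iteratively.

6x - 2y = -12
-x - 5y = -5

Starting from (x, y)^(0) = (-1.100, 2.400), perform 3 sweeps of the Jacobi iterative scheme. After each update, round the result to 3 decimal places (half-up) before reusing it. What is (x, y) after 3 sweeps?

Iteration 1:
  x = (-12 - (-2)·2.400) / (6) = -1.200
  y = (-5 - (-1)·-1.100) / (-5) = 1.220
Iteration 2:
  x = (-12 - (-2)·1.220) / (6) = -1.593
  y = (-5 - (-1)·-1.200) / (-5) = 1.240
Iteration 3:
  x = (-12 - (-2)·1.240) / (6) = -1.587
  y = (-5 - (-1)·-1.593) / (-5) = 1.319

(-1.587, 1.319)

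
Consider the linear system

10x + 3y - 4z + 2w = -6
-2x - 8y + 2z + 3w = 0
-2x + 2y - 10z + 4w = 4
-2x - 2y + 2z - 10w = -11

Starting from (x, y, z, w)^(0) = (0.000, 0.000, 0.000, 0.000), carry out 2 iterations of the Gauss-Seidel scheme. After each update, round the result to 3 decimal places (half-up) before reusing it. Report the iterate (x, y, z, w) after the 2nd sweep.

(-0.973, 0.608, 0.372, 1.247)

Iteration 1:
  x = (-6 - (3)·0.000 - (-4)·0.000 - (2)·0.000) / (10) = -0.600
  y = (0 - (-2)·-0.600 - (2)·0.000 - (3)·0.000) / (-8) = 0.150
  z = (4 - (-2)·-0.600 - (2)·0.150 - (4)·0.000) / (-10) = -0.250
  w = (-11 - (-2)·-0.600 - (-2)·0.150 - (2)·-0.250) / (-10) = 1.140
Iteration 2:
  x = (-6 - (3)·0.150 - (-4)·-0.250 - (2)·1.140) / (10) = -0.973
  y = (0 - (-2)·-0.973 - (2)·-0.250 - (3)·1.140) / (-8) = 0.608
  z = (4 - (-2)·-0.973 - (2)·0.608 - (4)·1.140) / (-10) = 0.372
  w = (-11 - (-2)·-0.973 - (-2)·0.608 - (2)·0.372) / (-10) = 1.247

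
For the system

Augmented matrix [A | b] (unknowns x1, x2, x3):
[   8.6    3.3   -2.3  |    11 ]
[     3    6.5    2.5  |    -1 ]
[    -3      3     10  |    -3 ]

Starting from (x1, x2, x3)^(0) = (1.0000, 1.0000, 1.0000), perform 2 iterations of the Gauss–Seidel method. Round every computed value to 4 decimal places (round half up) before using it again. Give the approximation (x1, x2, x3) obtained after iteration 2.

(1.7909, -1.1233, 0.5743)

Iteration 1:
  x1 = (11 - (3.3)·1.0000 - (-2.3)·1.0000) / (8.6) = 1.1628
  x2 = (-1 - (3)·1.1628 - (2.5)·1.0000) / (6.5) = -1.0751
  x3 = (-3 - (-3)·1.1628 - (3)·-1.0751) / (10) = 0.3714
Iteration 2:
  x1 = (11 - (3.3)·-1.0751 - (-2.3)·0.3714) / (8.6) = 1.7909
  x2 = (-1 - (3)·1.7909 - (2.5)·0.3714) / (6.5) = -1.1233
  x3 = (-3 - (-3)·1.7909 - (3)·-1.1233) / (10) = 0.5743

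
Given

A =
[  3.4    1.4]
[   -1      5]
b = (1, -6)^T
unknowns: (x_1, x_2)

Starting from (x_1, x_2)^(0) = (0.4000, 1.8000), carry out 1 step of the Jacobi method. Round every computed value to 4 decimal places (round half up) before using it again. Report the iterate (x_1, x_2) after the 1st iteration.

(-0.4471, -1.1200)

Iteration 1:
  x_1 = (1 - (1.4)·1.8000) / (3.4) = -0.4471
  x_2 = (-6 - (-1)·0.4000) / (5) = -1.1200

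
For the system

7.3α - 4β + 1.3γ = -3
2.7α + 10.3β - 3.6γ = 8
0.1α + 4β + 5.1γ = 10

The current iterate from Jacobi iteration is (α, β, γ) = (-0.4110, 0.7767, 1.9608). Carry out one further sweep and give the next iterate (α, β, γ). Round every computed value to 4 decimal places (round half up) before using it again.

(-0.3346, 1.5698, 1.3597)

One sweep:
  α = (-3 - (-4)·0.7767 - (1.3)·1.9608) / (7.3) = -0.3346
  β = (8 - (2.7)·-0.4110 - (-3.6)·1.9608) / (10.3) = 1.5698
  γ = (10 - (0.1)·-0.4110 - (4)·0.7767) / (5.1) = 1.3597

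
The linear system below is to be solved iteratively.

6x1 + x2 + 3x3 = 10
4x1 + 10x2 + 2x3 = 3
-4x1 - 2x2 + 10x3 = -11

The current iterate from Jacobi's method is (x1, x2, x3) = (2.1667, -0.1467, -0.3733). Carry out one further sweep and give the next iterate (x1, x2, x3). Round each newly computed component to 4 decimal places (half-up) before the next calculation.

(1.8778, -0.4920, -0.2627)

One sweep:
  x1 = (10 - (1)·-0.1467 - (3)·-0.3733) / (6) = 1.8778
  x2 = (3 - (4)·2.1667 - (2)·-0.3733) / (10) = -0.4920
  x3 = (-11 - (-4)·2.1667 - (-2)·-0.1467) / (10) = -0.2627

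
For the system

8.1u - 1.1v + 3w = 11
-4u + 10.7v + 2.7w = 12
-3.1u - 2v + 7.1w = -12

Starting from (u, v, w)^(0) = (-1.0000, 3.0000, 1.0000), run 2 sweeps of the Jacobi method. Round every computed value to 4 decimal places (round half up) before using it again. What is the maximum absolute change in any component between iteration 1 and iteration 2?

Iteration 1:
  u = (11 - (-1.1)·3.0000 - (3)·1.0000) / (8.1) = 1.3951
  v = (12 - (-4)·-1.0000 - (2.7)·1.0000) / (10.7) = 0.4953
  w = (-12 - (-3.1)·-1.0000 - (-2)·3.0000) / (7.1) = -1.2817
Iteration 2:
  u = (11 - (-1.1)·0.4953 - (3)·-1.2817) / (8.1) = 1.9000
  v = (12 - (-4)·1.3951 - (2.7)·-1.2817) / (10.7) = 1.9664
  w = (-12 - (-3.1)·1.3951 - (-2)·0.4953) / (7.1) = -0.9415
Change: (0.5049, 1.4711, 0.3402) → max |·| = 1.4711

1.4711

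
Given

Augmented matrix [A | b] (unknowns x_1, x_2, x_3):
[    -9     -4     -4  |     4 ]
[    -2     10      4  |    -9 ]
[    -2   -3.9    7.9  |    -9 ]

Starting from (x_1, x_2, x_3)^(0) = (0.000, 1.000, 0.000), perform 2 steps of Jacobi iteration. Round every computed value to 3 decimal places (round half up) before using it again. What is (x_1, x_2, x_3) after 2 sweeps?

(0.243, -0.819, -1.809)

Iteration 1:
  x_1 = (4 - (-4)·1.000 - (-4)·0.000) / (-9) = -0.889
  x_2 = (-9 - (-2)·0.000 - (4)·0.000) / (10) = -0.900
  x_3 = (-9 - (-2)·0.000 - (-3.9)·1.000) / (7.9) = -0.646
Iteration 2:
  x_1 = (4 - (-4)·-0.900 - (-4)·-0.646) / (-9) = 0.243
  x_2 = (-9 - (-2)·-0.889 - (4)·-0.646) / (10) = -0.819
  x_3 = (-9 - (-2)·-0.889 - (-3.9)·-0.900) / (7.9) = -1.809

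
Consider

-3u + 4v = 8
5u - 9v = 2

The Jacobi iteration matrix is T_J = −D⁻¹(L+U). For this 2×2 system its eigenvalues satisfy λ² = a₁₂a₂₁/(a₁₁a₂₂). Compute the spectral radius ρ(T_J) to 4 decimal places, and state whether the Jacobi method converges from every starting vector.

a₁₂a₂₁/(a₁₁a₂₂) = (4)·(5) / ((-3)·(-9)) = 0.740741
ρ = √|0.740741| = √0.740741 = 0.8607
ρ < 1, so Jacobi converges

0.8607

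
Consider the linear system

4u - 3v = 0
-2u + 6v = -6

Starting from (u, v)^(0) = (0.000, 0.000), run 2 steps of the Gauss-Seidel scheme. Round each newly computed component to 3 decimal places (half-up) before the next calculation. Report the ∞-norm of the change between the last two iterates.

Iteration 1:
  u = (0 - (-3)·0.000) / (4) = 0.000
  v = (-6 - (-2)·0.000) / (6) = -1.000
Iteration 2:
  u = (0 - (-3)·-1.000) / (4) = -0.750
  v = (-6 - (-2)·-0.750) / (6) = -1.250
Change: (-0.750, -0.250) → max |·| = 0.750

0.750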